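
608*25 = 15200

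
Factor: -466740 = -1 * 2^2 * 3^2 * 5^1 * 2593^1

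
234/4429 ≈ 0.0528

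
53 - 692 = -639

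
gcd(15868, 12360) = 4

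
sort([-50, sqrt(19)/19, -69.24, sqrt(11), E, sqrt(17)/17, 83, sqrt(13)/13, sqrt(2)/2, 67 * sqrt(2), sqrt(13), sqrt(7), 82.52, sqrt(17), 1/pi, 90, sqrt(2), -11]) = [-69.24, -50, -11, sqrt(19)/19, sqrt(17)/17, sqrt(13)/13, 1/pi, sqrt(2)/2, sqrt(2), sqrt(7), E, sqrt(11), sqrt(13), sqrt(17), 82.52, 83, 90, 67 * sqrt(2)]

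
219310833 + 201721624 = 421032457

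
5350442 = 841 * 6362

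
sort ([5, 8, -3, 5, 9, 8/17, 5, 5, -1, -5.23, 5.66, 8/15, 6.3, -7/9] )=[-5.23, -3, -1, -7/9, 8/17, 8/15, 5, 5, 5, 5, 5.66, 6.3, 8, 9] 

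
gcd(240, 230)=10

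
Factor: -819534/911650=-1 * 3^1 * 5^(-2) * 137^1 * 997^1 * 18233^(-1)=-409767/455825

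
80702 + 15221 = 95923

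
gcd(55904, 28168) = 8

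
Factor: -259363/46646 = -1*2^(-1)*13^1*71^1*83^(-1) = -923/166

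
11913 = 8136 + 3777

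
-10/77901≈-0.000128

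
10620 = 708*15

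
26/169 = 2/13 ≈ 0.154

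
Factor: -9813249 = -1*3^2*23^1*47407^1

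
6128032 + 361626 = 6489658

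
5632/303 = 18 + 178/303 ≈ 18.59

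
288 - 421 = -133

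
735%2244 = 735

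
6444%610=344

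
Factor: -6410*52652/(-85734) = 2^2*3^(-2)*5^1*11^(-1)*433^(-1)*641^1*13163^1 = 168749660/42867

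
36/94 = 18/47 ≈ 0.383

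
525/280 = 15/8 ≈ 1.88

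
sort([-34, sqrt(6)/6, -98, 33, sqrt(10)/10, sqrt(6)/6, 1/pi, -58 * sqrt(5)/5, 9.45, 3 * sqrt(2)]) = [-98, -34, -58 * sqrt(5)/5, sqrt(10)/10, 1/pi, sqrt(6)/6, sqrt(6)/6, 3 * sqrt(2), 9.45, 33]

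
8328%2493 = 849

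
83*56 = 4648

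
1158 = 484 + 674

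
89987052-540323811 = -450336759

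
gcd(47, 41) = 1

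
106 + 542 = 648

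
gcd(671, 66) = 11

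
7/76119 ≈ 0.0000920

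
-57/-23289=19/7763 ≈ 0.00245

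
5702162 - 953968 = 4748194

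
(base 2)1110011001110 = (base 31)7kr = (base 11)55a4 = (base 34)6cu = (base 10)7374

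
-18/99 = -2/11 ≈ -0.182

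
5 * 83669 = 418345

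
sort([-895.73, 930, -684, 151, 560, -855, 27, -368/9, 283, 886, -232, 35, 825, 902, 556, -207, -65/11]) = [-895.73, -855, -684, -232, -207, -368/9, -65/11, 27, 35, 151, 283, 556, 560, 825, 886, 902, 930]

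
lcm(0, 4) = 0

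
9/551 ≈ 0.0163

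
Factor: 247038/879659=2^1 * 3^1 * 19^1 * 197^1 * 211^(-1) * 379^(-1)=22458/79969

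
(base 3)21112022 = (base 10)5489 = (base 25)8je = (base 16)1571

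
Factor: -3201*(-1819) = 3^1*11^1*17^1*97^1*107^1 = 5822619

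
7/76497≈0.0000915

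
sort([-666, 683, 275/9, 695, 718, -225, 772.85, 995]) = [-666, -225, 275/9, 683, 695, 718, 772.85, 995]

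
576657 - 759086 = -182429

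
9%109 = 9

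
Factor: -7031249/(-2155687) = 103^(-1)*887^1*7927^1*20929^(-1) 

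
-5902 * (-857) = 5058014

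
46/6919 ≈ 0.00665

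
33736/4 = 8434 = 8434.00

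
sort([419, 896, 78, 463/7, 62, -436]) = [-436, 62, 463/7, 78, 419, 896]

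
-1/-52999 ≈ 0.0000189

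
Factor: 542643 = 3^1*277^1*653^1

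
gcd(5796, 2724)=12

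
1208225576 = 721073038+487152538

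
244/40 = 61/10 = 6.10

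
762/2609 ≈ 0.292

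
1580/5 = 316 = 316.00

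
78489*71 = 5572719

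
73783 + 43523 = 117306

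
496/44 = 11 + 3/11 ≈ 11.27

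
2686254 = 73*36798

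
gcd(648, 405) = 81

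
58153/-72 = -807-49/72 ≈ -807.68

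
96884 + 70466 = 167350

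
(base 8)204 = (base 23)5h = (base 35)3r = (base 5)1012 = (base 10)132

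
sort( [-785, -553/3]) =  [-785, -553/3]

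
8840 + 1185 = 10025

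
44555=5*8911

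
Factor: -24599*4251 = -1*3^1*13^1*17^1*109^1*1447^1 = -104570349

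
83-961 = -878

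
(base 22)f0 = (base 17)127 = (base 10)330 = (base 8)512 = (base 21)ff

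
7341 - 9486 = -2145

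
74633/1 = 74633 = 74633.00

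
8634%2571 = 921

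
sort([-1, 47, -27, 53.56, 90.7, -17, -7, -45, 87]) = [-45, -27, -17, -7, -1, 47, 53.56, 87, 90.7]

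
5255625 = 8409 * 625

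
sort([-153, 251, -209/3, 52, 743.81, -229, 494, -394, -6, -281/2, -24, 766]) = [-394, -229, -153, -281/2, -209/3, -24, -6, 52, 251, 494, 743.81, 766]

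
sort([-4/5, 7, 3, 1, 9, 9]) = [-4/5, 1, 3, 7, 9, 9]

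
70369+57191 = 127560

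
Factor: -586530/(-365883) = 2^1*3^1*5^1*7^1*131^(-1) = 210/131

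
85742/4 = 42871/2 = 21435.50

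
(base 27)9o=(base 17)fc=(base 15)12c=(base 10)267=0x10b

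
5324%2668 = 2656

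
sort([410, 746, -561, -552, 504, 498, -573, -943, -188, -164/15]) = [-943, -573, -561, -552, -188, -164/15, 410, 498, 504, 746]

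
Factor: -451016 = -1*2^3*56377^1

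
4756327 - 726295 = 4030032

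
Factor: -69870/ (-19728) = 2^ (-3)*3^ (-1)*5^1*17^1 = 85/24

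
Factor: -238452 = -1 * 2^2 * 3^1 * 31^1 * 641^1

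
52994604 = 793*66828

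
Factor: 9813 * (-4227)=-1 * 3^2 * 1409^1 * 3271^1=-41479551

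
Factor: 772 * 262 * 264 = 2^6 * 3^1 * 11^1 * 131^1 * 193^1 = 53397696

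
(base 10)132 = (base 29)4g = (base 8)204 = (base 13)a2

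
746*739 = 551294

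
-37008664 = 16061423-53070087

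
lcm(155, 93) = 465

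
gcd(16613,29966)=1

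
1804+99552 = 101356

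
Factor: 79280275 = 5^2 * 1249^1 * 2539^1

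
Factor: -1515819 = -1*3^1*97^1*5209^1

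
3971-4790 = -819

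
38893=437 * 89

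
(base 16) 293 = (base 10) 659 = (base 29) ml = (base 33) jw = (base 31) l8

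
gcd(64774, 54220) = 2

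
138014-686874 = -548860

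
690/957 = 230/319 ≈ 0.721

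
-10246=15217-25463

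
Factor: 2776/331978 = 2^2*127^ (-1)*347^1*1307^ (-1) = 1388/165989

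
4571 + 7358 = 11929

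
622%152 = 14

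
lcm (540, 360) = 1080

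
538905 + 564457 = 1103362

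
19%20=19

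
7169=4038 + 3131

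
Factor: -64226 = -1 * 2^1 * 17^1 * 1889^1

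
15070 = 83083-68013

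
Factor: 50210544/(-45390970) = -1 * 2^3 * 3^1 * 5^(-1) * 113^(-1) * 40169^(-1) * 1046053^1 = -25105272/22695485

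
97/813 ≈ 0.119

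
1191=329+862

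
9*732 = 6588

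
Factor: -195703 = -1*31^1*59^1*107^1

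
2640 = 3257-617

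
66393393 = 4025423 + 62367970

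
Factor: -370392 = -1*2^3*3^1*11^1*23^1*61^1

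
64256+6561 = 70817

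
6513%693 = 276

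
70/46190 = 7/4619≈0.00152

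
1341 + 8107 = 9448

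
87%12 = 3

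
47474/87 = 545+59/87 ≈ 545.68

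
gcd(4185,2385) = 45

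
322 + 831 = 1153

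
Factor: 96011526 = 2^1*3^1*13^1*31^1*59^1*673^1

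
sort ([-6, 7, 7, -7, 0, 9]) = [-7, -6, 0, 7, 7, 9]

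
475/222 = 2 + 31/222 ≈ 2.14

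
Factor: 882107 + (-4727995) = -1*2^8*83^1*181^1 = -3845888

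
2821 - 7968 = -5147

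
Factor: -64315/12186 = -1*2^(-1)*3^(-2)*5^1*19^1 = -95/18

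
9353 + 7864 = 17217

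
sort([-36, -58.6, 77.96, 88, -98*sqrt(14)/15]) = [-58.6, -36, -98*sqrt(14)/15, 77.96, 88]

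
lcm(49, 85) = 4165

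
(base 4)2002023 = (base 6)102323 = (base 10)8331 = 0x208b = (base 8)20213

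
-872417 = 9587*(-91) 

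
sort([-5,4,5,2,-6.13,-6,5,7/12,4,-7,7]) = [-7,-6.13,-6,-5,7/12,2,4,4,5,5,7]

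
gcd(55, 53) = 1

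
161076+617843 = 778919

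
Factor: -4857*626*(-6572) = 2^3*3^1*31^1*53^1*313^1*1619^1 = 19982047704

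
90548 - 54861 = 35687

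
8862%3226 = 2410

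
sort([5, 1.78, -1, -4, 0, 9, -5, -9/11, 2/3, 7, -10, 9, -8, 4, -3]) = [-10, -8, -5, -4, -3, -1, -9/11, 0, 2/3, 1.78, 4, 5, 7, 9, 9]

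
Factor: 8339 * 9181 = 31^1 * 269^1 * 9181^1 = 76560359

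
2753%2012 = 741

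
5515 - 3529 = 1986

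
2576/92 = 28 = 28.00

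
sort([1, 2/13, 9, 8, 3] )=[2/13, 1, 3, 8, 9] 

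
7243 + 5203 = 12446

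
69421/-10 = -6942 - 1/10 = -6942.10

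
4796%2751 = 2045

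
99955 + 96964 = 196919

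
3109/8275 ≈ 0.376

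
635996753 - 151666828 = 484329925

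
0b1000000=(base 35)1t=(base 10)64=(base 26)2c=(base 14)48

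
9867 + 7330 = 17197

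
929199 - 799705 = 129494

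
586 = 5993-5407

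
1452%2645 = 1452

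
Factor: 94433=94433^1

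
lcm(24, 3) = 24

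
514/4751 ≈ 0.108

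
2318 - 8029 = -5711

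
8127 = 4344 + 3783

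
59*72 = 4248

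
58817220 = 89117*660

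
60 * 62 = 3720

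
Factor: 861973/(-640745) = -1*5^(-1)*19^1*6481^1*18307^(-1) = -123139/91535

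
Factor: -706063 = -1*29^1*97^1*251^1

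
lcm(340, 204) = 1020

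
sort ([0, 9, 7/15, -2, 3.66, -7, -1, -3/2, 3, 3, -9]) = [-9, -7, -2, -3/2, -1, 0, 7/15, 3, 3, 3.66, 9]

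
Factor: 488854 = 2^1*61^1*4007^1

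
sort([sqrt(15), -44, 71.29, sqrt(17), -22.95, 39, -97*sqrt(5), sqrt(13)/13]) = [-97*sqrt(5), -44, -22.95, sqrt(13)/13, sqrt(15), sqrt(17), 39, 71.29]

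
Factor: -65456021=-1 * 65456021^1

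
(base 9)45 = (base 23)1i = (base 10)41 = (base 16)29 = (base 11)38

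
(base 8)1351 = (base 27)10g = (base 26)12h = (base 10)745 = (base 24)171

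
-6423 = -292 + -6131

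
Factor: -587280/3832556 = -1*2^2*3^1*5^1*7^(-1)*13^(-1)*2447^1*10529^(-1) = -146820/958139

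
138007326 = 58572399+79434927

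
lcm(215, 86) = 430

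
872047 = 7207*121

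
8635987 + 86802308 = 95438295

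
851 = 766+85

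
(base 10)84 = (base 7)150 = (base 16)54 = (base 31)2m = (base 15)59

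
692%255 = 182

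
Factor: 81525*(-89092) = -1*2^2*3^1*5^2*1087^1*22273^1 = -7263225300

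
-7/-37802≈0.000185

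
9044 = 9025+19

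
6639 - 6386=253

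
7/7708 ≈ 0.000908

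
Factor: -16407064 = -1*2^3*2050883^1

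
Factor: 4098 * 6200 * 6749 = 2^4 * 3^1 * 5^2 * 17^1 * 31^1 * 397^1 * 683^1 = 171475892400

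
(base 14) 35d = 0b1010011111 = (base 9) 825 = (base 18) 215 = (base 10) 671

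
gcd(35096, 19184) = 8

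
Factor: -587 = -1*587^1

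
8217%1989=261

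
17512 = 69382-51870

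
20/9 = 2+2/9 ≈ 2.22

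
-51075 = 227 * (-225)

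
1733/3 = 577 + 2/3 ≈ 577.67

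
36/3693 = 12/1231 ≈ 0.00975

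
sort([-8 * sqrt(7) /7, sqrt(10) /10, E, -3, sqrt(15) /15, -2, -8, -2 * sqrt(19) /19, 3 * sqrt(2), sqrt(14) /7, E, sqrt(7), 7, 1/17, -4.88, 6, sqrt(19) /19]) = [-8, -4.88, -8 * sqrt(7) /7, -3, -2, -2 * sqrt(19) /19, 1/17, sqrt(19) /19, sqrt(15) /15, sqrt(10) /10, sqrt(14) /7, sqrt(7), E, E, 3 * sqrt(2), 6, 7]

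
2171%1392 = 779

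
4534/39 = 116 + 10/39 ≈ 116.26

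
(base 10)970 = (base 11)802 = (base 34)si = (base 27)18p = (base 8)1712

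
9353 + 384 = 9737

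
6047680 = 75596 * 80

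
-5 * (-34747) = 173735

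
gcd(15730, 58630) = 1430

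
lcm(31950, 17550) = 1246050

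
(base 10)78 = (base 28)2m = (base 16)4e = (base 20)3i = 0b1001110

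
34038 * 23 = 782874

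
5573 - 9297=-3724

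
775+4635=5410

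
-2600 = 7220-9820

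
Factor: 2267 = 2267^1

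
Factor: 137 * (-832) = -1 * 2^6 * 13^1 * 137^1 = -113984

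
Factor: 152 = 2^3*19^1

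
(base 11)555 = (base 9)818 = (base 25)11f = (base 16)299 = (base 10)665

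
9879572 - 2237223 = 7642349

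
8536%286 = 242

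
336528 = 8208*41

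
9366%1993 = 1394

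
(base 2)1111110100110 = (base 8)17646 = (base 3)102010002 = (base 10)8102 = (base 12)4832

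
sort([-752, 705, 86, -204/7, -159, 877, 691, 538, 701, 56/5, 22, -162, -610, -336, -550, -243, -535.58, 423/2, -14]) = [-752, -610, -550, -535.58, -336, -243, -162, -159, -204/7, -14, 56/5, 22, 86, 423/2, 538, 691, 701, 705, 877]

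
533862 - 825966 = -292104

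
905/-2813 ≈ -0.322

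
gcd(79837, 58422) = 1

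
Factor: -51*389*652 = -1*2^2*3^1*17^1*163^1*389^1 = -12935028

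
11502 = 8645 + 2857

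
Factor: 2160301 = 11^1*13^1*15107^1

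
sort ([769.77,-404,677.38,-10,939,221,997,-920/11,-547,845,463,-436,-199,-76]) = [-547,-436,-404,-199,-920/11,-76,-10,221,463,677.38,769.77,845,939,997]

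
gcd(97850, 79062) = 2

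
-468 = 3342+-3810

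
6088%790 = 558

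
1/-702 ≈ -0.00142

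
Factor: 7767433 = 7767433^1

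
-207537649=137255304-344792953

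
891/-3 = -297 = -297.00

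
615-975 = -360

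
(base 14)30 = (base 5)132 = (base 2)101010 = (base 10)42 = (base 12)36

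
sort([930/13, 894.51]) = [930/13, 894.51]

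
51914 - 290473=-238559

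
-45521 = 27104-72625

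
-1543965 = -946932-597033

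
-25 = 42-67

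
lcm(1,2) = 2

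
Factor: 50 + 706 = 2^2 * 3^3 * 7^1 = 756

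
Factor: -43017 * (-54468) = 2^2 * 3^3 * 13^1 * 17^1 * 89^1 * 1103^1 = 2343049956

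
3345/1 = 3345 = 3345.00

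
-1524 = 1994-3518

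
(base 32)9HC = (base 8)23054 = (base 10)9772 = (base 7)40330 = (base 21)1137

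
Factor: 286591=286591^1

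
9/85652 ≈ 0.000105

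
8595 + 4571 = 13166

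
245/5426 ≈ 0.0452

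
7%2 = 1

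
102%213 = 102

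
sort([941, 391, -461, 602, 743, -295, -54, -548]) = [-548, -461, -295, -54, 391, 602, 743, 941]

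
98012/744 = 131 + 137/186 ≈ 131.74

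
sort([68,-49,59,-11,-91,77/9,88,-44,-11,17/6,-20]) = [-91,-49,-44,-20,-11,-11,17/6,77/9,59,68,88]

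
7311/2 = 3655 + 1/2 = 3655.50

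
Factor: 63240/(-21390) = -1*2^2*17^1*23^(-1) = -68/23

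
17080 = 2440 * 7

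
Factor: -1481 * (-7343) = 7^1 * 1049^1 * 1481^1 = 10874983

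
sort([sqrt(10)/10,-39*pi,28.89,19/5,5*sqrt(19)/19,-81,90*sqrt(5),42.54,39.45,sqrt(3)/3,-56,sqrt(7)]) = [-39*pi,-81,-56,sqrt(10)/10,sqrt(3)/3,5*sqrt(19)/19,sqrt(7),19/5,28.89,39.45,42.54,90*sqrt(5)]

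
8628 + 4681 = 13309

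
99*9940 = 984060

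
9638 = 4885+4753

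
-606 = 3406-4012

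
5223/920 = 5 + 623/920≈5.68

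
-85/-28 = 3 + 1/28 ≈ 3.04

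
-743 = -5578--4835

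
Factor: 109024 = 2^5*3407^1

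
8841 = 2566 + 6275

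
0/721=0=0.00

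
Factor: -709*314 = -1*2^1*157^1*709^1 = -222626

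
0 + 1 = 1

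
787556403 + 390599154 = 1178155557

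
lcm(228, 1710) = 3420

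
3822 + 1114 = 4936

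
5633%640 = 513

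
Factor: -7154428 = -1*2^2*31^1*57697^1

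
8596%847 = 126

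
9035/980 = 1807/196 ≈ 9.22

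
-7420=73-7493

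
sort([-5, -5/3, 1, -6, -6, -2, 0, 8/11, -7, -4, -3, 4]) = [-7, -6, -6, -5, -4, -3, -2, -5/3, 0, 8/11, 1, 4]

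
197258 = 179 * 1102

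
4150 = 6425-2275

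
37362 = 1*37362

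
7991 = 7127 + 864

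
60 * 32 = 1920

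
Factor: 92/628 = 23^1 * 157^ (-1) = 23/157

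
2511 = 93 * 27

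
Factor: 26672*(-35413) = -1*2^4*7^1*1667^1*5059^1 = -944535536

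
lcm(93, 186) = 186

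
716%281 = 154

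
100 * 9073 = 907300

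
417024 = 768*543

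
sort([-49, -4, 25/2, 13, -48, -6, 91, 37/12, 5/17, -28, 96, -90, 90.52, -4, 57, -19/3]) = [-90, -49, -48, -28, -19/3, -6, -4, -4, 5/17, 37/12, 25/2, 13, 57, 90.52, 91, 96]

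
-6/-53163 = 2/17721 ≈ 0.000113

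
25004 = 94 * 266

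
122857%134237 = 122857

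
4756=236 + 4520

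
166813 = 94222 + 72591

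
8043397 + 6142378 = 14185775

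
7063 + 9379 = 16442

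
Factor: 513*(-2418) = -1*2^1*3^4*13^1*19^1*31^1 = -1240434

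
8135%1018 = 1009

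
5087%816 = 191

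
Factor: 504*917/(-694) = -1*2^2*3^2*7^2*131^1*347^(-1) = -231084/347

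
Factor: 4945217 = 1153^1*4289^1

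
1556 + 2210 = 3766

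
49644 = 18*2758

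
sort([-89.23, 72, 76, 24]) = [-89.23, 24, 72, 76]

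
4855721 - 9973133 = -5117412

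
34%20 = 14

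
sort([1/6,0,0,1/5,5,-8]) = [-8,0,0,1/6,1/5,5]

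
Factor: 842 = 2^1*421^1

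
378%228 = 150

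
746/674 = 373/337≈1.11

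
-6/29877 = -2/9959 ≈ -0.000201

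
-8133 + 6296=-1837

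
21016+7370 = 28386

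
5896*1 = 5896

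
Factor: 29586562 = 2^1 * 17^1 * 389^1 * 2237^1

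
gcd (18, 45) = 9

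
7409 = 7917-508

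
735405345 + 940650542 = 1676055887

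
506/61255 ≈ 0.00826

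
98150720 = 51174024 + 46976696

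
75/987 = 25/329 ≈ 0.0760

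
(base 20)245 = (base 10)885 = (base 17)311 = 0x375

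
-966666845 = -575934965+-390731880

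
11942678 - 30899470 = -18956792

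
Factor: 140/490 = 2^1*7^(-1) = 2/7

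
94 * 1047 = 98418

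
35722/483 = 73 + 463/483 ≈ 73.96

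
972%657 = 315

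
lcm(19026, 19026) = 19026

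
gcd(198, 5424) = 6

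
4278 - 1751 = 2527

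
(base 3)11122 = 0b1111101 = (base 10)125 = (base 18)6h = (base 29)49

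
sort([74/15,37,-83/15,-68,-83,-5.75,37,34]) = [-83,-68,-5.75,-83/15,74/15,34,37,37]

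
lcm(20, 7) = 140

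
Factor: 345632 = 2^5 * 7^1 * 1543^1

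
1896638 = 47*40354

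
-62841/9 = -20947/3 ≈ -6982.33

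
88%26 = 10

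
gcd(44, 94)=2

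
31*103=3193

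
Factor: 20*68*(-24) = -1*2^7*3^1*5^1*17^1 = -32640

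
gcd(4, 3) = 1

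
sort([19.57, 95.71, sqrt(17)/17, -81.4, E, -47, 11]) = [-81.4, -47, sqrt(17)/17, E, 11, 19.57, 95.71]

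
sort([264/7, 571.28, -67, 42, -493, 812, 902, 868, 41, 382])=[-493, -67, 264/7, 41, 42, 382, 571.28, 812, 868, 902]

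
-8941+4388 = -4553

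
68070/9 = 22690/3 ≈ 7563.33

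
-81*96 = -7776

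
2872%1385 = 102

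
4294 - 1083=3211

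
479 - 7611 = -7132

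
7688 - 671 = 7017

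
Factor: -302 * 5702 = -1 * 2^2 * 151^1 * 2851^1 = -1722004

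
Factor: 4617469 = 43^1*73^1*1471^1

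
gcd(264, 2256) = 24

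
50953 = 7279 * 7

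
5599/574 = 9+433/574 ≈ 9.75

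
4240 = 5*848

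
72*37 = 2664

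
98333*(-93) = -9144969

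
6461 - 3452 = 3009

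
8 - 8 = 0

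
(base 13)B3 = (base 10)146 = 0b10010010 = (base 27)5B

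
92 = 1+91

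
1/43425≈0.0000230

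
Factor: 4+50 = 2^1 * 3^3 = 54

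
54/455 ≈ 0.119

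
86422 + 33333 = 119755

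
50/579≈0.0864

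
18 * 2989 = 53802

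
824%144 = 104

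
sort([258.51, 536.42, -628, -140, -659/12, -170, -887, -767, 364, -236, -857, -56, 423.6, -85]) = [-887, -857, -767, -628, -236, -170, -140, -85, -56, -659/12, 258.51, 364, 423.6, 536.42]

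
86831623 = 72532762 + 14298861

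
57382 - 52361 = 5021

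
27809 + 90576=118385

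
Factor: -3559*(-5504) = 2^7*43^1*3559^1 = 19588736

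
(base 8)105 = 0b1000101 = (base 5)234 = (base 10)69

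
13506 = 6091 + 7415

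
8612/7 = 1230 + 2/7 ≈ 1230.29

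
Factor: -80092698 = -1*2^1*3^1*7^1*1906969^1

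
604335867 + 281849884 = 886185751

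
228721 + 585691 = 814412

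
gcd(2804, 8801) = 1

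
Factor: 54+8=2^1 * 31^1=62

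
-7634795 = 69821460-77456255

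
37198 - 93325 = -56127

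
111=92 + 19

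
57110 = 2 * 28555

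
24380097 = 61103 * 399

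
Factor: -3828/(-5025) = 2^2*5^(-2)*11^1*29^1*67^(-1) = 1276/1675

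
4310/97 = 44 + 42/97≈44.43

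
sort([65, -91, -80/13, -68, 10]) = [-91, -68, -80/13, 10, 65]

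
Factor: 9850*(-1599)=-1*2^1*3^1*5^2*13^1*41^1*197^1=-15750150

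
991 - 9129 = -8138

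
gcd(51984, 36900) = 36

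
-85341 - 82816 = -168157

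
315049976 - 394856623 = -79806647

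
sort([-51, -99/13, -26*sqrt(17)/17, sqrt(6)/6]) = [-51, -99/13, -26*sqrt(17)/17, sqrt(6)/6]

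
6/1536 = 1/256 ≈ 0.00391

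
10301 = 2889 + 7412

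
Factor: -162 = -1 * 2^1 * 3^4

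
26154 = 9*2906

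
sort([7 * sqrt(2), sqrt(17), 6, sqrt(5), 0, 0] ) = [0, 0, sqrt(5), sqrt(17), 6, 7 * sqrt(2)] 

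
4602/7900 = 2301/3950 ≈ 0.583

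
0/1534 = 0 = 0.00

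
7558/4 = 1889+1/2 = 1889.50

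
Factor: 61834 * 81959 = 2^1 * 41^1 * 43^1 * 719^1 * 1999^1 = 5067852806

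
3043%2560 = 483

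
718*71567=51385106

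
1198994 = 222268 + 976726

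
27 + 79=106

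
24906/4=6226 + 1/2=6226.50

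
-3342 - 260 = -3602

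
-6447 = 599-7046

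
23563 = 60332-36769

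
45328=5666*8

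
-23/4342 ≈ -0.00530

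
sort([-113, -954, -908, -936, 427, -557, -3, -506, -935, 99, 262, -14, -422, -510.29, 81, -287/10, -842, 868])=[-954, -936, -935, -908, -842, -557, -510.29, -506, -422, -113, -287/10, -14, -3, 81, 99, 262, 427, 868]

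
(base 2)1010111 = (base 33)2l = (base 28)33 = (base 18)4f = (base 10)87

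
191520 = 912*210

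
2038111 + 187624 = 2225735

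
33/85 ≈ 0.388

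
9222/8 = 4611/4 = 1152.75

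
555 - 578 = -23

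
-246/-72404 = 123/36202 ≈ 0.00340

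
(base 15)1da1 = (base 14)24cb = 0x1933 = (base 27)8mp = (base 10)6451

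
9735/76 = 128+7/76 ≈ 128.09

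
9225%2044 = 1049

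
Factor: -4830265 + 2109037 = -1 * 2^2 * 3^1 * 226769^1 = -2721228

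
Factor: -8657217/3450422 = -1 * 2^ (-1) * 3^2 * 17^ (-1) * 19^1 * 50627^1 * 101483^ (-1)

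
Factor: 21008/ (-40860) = -1 * 2^2 * 3^ (-2) * 5^ (-1) * 13^1 * 101^1 * 227^ (-1) = -5252/10215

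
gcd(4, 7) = 1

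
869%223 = 200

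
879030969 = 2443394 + 876587575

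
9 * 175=1575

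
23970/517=510/11 ≈ 46.36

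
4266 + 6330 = 10596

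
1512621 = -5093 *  (-297)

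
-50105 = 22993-73098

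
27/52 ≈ 0.519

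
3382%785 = 242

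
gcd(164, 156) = 4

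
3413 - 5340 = -1927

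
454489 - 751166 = -296677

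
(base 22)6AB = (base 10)3135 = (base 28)3RR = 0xC3F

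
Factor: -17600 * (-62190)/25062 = 2^6 * 3^1 * 5^3 * 11^1 * 691^1 * 4177^ (-1) = 182424000/4177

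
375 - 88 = 287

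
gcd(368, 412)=4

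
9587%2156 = 963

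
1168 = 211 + 957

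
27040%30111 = 27040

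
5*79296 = 396480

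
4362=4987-625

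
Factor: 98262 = 2^1*3^2*53^1*103^1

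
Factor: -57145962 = -1 * 2^1 * 3^1 * 9524327^1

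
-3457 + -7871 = -11328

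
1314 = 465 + 849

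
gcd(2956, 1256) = 4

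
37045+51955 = 89000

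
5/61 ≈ 0.0820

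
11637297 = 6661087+4976210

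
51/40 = 1 + 11/40 ≈ 1.28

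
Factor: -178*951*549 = -1*2^1*3^3*61^1*89^1*317^1 = -92933622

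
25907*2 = 51814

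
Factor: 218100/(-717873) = -1 * 2^2 * 5^2 * 13^(-1) * 79^(-1) * 233^(-1) * 727^1 = -72700/239291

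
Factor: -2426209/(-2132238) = 2^(-1)*3^(-1)*23^(-1)*15451^(-1)*2426209^1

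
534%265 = 4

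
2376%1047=282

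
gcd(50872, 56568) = 8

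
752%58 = 56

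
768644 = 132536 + 636108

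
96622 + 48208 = 144830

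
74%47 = 27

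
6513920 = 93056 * 70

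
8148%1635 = 1608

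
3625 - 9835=-6210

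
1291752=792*1631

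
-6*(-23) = 138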